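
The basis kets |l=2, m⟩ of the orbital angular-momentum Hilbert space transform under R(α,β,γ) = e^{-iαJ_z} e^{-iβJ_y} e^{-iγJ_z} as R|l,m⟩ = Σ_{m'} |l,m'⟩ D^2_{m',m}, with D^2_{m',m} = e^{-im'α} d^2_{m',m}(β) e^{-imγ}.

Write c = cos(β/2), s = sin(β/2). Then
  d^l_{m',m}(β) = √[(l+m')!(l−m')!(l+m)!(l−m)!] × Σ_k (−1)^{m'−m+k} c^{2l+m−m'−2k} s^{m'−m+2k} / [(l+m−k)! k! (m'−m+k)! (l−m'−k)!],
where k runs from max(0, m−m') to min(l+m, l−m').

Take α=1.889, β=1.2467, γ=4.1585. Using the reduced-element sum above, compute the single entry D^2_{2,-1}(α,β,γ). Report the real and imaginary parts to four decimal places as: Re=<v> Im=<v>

Split into d^2_{2,-1}(β=1.2467) × two z-phases.
With c≡cos(β/2)=0.811927 and s≡sin(β/2)=0.583758, N=[24·1·1·6]^{1/2}=12.000000
k: max(0,(-1)−(2))=0 … min(2+(-1),2−(2))=0
  k=0: (−1)^3·12.0000/(6)·0.8119^1·0.5838^3 = -0.323033
d^2_{2,-1}(1.2467) = -0.323033
D = (-0.804236+0.594310i)·(-0.323033)·(-0.525999-0.850485i) = -0.299929-0.119969i

Re=-0.2999 Im=-0.1200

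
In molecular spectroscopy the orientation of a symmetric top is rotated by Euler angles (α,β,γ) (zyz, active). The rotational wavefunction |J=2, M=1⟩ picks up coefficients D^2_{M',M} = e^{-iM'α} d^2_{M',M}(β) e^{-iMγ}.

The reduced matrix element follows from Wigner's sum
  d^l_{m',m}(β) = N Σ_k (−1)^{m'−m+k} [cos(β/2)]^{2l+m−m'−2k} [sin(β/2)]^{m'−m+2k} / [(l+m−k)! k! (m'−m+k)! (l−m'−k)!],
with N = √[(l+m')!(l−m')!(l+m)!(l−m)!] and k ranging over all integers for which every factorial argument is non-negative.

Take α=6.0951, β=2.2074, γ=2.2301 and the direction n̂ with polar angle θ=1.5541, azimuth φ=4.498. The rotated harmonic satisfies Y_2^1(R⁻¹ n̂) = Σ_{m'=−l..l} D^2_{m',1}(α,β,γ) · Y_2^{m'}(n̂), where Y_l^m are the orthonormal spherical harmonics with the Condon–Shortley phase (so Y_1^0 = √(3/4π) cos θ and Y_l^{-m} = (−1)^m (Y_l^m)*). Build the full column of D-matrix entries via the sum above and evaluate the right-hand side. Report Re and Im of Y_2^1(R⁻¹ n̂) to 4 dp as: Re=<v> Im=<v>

Need the full column D^2_{m',1} for m'=−2..2 at α=6.0951, β=2.2074, γ=2.2301.
cos(β/2)=0.450296, sin(β/2)=0.892880
d^2_{-2,1}: single k=3 term ⇒ +0.641071;  D = -0.551388-0.327022i
d^2_{-1,1}: k∈[2..3] ⇒ +0.484956 -0.635582 = -0.150626;  D = +0.112902+0.099706i
d^2_{0,1}: k∈[1..2] ⇒ +0.199692 -0.785149 = -0.585456;  D = +0.358631+0.462756i
d^2_{1,1}: k∈[0..1] ⇒ +0.041114 -0.484956 = -0.443842;  D = +0.201492+0.395470i
d^2_{2,1}: single k=0 term ⇒ -0.163048;  D = +0.045550+0.156556i
Y_2^{m'}(θ=1.5541,φ=4.498) and Σ D·Y over m':
  (-0.5514-0.3270i)·(-0.3512-0.1606i)  (+0.1129+0.0997i)·(-0.0027+0.0126i)  (+0.3586+0.4628i)·(-0.3151+0.0000i)  (+0.2015+0.3955i)·(+0.0027+0.0126i)  (+0.0455+0.1566i)·(-0.3512+0.1606i)
Y_2^1(R⁻¹ n̂) = -0.018996+0.014655i

Re=-0.0190 Im=0.0147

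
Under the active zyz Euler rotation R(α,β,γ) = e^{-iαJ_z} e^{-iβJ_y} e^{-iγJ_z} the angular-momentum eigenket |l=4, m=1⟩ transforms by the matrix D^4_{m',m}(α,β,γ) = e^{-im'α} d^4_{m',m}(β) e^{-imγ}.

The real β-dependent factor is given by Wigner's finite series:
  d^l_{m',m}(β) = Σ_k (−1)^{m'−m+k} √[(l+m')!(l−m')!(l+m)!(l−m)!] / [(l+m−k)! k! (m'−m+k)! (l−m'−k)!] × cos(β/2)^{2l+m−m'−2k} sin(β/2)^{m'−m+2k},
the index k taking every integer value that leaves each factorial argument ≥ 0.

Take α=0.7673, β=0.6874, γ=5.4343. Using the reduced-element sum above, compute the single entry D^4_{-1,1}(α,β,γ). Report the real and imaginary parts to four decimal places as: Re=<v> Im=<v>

Re=-0.0230 Im=0.5058

D^4_{-1,1}(0.7673,0.6874,5.4343) = e^{-i·-1·0.7673}·d^4_{-1,1}(0.6874)·e^{-i·1·5.4343}. Compute d first:
Half-angle: c=0.941514, s=0.336973. N=√(6·120·120·6)=720.000000
The bounds max(0,m−m')=2 and min(l+m,l−m')=5 give 4 terms
  k=2: (−1)^0·720.0000/(72)·0.9415^6·0.3370^2 = +0.790955
  k=3: (−1)^1·720.0000/(24)·0.9415^4·0.3370^4 = -0.303955
  k=4: (−1)^2·720.0000/(48)·0.9415^2·0.3370^6 = +0.019468
  k=5: (−1)^3·720.0000/(720)·0.9415^0·0.3370^8 = -0.000166
d^4_{-1,1}(0.6874) = +0.790955 -0.303955 +0.019468 -0.000166 = +0.506301
D = (+0.719788+0.694194i)·(+0.506301)·(+0.660820+0.750544i) = -0.022973+0.505780i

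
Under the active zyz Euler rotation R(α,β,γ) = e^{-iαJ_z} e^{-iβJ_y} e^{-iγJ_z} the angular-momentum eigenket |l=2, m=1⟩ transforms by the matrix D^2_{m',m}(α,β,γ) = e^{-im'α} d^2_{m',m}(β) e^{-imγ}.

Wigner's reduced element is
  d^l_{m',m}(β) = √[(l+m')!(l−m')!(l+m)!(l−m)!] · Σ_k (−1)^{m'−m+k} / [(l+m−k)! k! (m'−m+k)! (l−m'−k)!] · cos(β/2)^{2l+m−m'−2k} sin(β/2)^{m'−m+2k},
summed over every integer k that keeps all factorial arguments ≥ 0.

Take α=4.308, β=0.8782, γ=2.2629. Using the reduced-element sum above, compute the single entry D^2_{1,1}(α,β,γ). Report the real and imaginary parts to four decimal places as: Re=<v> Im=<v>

Split into d^2_{1,1}(β=0.8782) × two z-phases.
With c≡cos(β/2)=0.905135 and s≡sin(β/2)=0.425125, N=[6·1·6·1]^{1/2}=6.000000
k∈{0,1} keeps every argument non-negative
  k=0: (−1)^0·6.0000/(6)·0.9051^4·0.4251^0 = +0.671201
  k=1: (−1)^1·6.0000/(2)·0.9051^2·0.4251^2 = -0.444202
d^2_{1,1}(0.8782) = +0.671201 -0.444202 = +0.226999
Attach z-rotation phases: D = e^{-i(1)(4.308)}·(+0.226999)·e^{-i(1)(2.2629)} = +0.217668-0.064414i

Re=0.2177 Im=-0.0644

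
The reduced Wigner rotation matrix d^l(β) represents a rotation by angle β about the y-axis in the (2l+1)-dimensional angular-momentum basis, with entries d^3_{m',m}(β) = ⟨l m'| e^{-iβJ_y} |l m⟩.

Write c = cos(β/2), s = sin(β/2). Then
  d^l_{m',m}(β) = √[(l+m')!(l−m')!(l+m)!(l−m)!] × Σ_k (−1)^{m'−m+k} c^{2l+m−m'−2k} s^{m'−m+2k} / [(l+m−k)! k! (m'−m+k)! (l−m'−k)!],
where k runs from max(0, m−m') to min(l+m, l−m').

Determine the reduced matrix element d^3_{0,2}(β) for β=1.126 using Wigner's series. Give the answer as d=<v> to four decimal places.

d^3_{0,2}(β=1.126) via Wigner's sum:
With c≡cos(β/2)=0.845658 and s≡sin(β/2)=0.533726, N=[6·6·120·1]^{1/2}=65.726707
Admissible k: 2..3 (factorial args all ≥0)
  k=2: (−1)^0·65.7267/(12)·0.8457^4·0.5337^2 = +0.797949
  k=3: (−1)^1·65.7267/(12)·0.8457^2·0.5337^4 = -0.317850
d^3_{0,2}(1.126) = +0.797949 -0.317850 = +0.480099

d=0.4801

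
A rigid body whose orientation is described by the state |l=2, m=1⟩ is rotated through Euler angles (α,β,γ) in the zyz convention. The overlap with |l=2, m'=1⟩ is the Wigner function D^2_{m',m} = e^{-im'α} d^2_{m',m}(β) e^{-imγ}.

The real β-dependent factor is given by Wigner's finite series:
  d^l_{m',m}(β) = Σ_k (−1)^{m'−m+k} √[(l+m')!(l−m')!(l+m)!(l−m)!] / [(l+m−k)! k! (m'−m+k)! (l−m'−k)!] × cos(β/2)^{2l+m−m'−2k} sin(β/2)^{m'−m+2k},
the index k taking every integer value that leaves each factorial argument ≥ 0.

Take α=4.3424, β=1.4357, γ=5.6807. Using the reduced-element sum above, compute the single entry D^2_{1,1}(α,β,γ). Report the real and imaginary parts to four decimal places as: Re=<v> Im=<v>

Re=0.3425 Im=-0.2335

First d^2_{1,1}(β=1.4357), then the phase factors e^{-i(1)α} and e^{-i(1)γ}:
With c≡cos(β/2)=0.753222 and s≡sin(β/2)=0.657767, N=[6·1·6·1]^{1/2}=6.000000
k: max(0,(1)−(1))=0 … min(2+(1),2−(1))=1
  k=0: (−1)^0·6.0000/(6)·0.7532^4·0.6578^0 = +0.321878
  k=1: (−1)^1·6.0000/(2)·0.7532^2·0.6578^2 = -0.736395
d^2_{1,1}(1.4357) = +0.321878 -0.736395 = -0.414517
Attach z-rotation phases: D = e^{-i(1)(4.3424)}·(-0.414517)·e^{-i(1)(5.6807)} = +0.342508-0.233479i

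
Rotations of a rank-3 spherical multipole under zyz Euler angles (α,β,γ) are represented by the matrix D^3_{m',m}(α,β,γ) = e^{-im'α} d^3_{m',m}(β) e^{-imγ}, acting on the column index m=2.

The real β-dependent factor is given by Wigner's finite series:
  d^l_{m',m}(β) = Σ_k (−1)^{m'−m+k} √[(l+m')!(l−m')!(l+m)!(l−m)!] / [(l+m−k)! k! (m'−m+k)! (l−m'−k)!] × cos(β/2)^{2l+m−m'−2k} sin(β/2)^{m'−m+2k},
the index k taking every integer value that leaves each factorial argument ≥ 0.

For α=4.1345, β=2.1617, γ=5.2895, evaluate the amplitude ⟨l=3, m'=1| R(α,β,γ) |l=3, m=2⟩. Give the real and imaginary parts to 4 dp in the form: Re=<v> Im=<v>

D^3_{1,2}(4.1345,2.1617,5.2895) = e^{-i·1·4.1345}·d^3_{1,2}(2.1617)·e^{-i·2·5.2895}. Compute d first:
Half-angle: c=0.470579, s=0.882358. N=√(24·2·120·1)=75.894664
The bounds max(0,m−m')=1 and min(l+m,l−m')=2 give 2 terms
  k=1: (−1)^0·75.8947/(24)·0.4706^5·0.8824^1 = +0.064388
  k=2: (−1)^1·75.8947/(12)·0.4706^3·0.8824^3 = -0.452753
d^3_{1,2}(2.1617) = +0.064388 -0.452753 = -0.388365
Phases: e^{-i·(1)·4.1345}=-0.546257+0.837618i, e^{-i·(2)·5.2895}=-0.404630+0.914480i ⇒ D=+0.211640+0.325631i

Re=0.2116 Im=0.3256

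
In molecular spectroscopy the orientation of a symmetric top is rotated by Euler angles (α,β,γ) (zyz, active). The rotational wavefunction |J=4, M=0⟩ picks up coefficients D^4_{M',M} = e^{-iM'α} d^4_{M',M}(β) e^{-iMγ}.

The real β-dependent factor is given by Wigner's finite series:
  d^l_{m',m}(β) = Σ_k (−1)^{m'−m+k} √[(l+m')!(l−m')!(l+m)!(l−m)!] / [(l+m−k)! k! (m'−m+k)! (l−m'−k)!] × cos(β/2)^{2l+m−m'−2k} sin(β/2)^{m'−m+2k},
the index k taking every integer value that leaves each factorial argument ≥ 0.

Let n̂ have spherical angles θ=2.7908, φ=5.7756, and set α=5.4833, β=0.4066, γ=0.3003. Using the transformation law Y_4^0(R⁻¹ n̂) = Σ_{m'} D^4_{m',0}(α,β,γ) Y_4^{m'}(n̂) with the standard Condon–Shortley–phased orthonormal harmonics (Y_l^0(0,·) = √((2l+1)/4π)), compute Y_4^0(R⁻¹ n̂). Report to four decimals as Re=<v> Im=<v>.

Re=-0.3196 Im=0.0000

Need the full column D^4_{m',0} for m'=−4..4 at α=5.4833, β=0.4066, γ=0.3003.
cos(β/2)=0.979406, sin(β/2)=0.201902
d^4_{-4,0}: single k=4 term ⇒ +0.012793;  D = -0.012771+0.000741i
d^4_{-3,0}: k∈[3..4] ⇒ +0.087761 -0.003730 = +0.084031;  D = -0.061945-0.056781i
d^4_{-2,0}: k∈[2..4] ⇒ +0.341334 -0.038682 +0.000616 = +0.303269;  D = -0.008786-0.303142i
d^4_{-1,0}: k∈[1..4] ⇒ +0.780539 -0.199023 +0.008458 -0.000060 = +0.589914;  D = +0.411046-0.423131i
d^4_{0,0}: k∈[0..4] ⇒ +0.846644 -0.575677 +0.055045 -0.001040 +0.000003 = +0.324975;  D = +0.324975+0.000000i
d^4_{1,0}: k∈[0..3] ⇒ -0.780539 +0.199023 -0.008458 +0.000060 = -0.589914;  D = -0.411046-0.423131i
d^4_{2,0}: k∈[0..2] ⇒ +0.341334 -0.038682 +0.000616 = +0.303269;  D = -0.008786+0.303142i
d^4_{3,0}: k∈[0..1] ⇒ -0.087761 +0.003730 = -0.084031;  D = +0.061945-0.056781i
d^4_{4,0}: single k=0 term ⇒ +0.012793;  D = -0.012771-0.000741i
Y_4^{m'}(θ=2.7908,φ=5.7756) and Σ D·Y over m':
  (-0.0128+0.0007i)·(-0.0027+0.0055i)  (-0.0619-0.0568i)·(-0.0023-0.0476i)  (-0.0088-0.3031i)·(+0.1078+0.1736i)  (+0.4110-0.4231i)·(-0.4234-0.2355i)  (+0.3250+0.0000i)·(+0.3982+0.0000i)  (-0.4110-0.4231i)·(+0.4234-0.2355i)  (-0.0088+0.3031i)·(+0.1078-0.1736i)  (+0.0619-0.0568i)·(+0.0023-0.0476i)  (-0.0128-0.0007i)·(-0.0027-0.0055i)
Y_4^0(R⁻¹ n̂) = -0.319643+0.000000i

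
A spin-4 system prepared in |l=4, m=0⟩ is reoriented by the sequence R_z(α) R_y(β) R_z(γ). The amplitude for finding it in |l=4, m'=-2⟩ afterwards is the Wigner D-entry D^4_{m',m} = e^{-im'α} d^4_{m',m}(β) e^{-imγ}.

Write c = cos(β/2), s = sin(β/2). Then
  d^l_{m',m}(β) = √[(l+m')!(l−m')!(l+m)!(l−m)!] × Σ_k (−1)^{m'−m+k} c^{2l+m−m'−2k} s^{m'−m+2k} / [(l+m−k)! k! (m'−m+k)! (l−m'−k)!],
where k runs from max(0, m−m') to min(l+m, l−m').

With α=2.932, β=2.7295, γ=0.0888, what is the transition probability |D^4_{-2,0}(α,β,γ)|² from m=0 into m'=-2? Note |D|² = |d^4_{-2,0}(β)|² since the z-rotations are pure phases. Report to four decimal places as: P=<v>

P=0.0956

D^4_{-2,0}(2.932,2.7295,0.0888) = e^{-i·-2·2.932}·d^4_{-2,0}(2.7295)·e^{-i·0·0.0888}. Compute d first:
Half-angle: c=0.204591, s=0.978847. N=√(2·720·24·24)=910.735966
The bounds max(0,m−m')=2 and min(l+m,l−m')=4 give 3 terms
  k=2: (−1)^0·910.7360/(96)·0.2046^6·0.9788^2 = +0.000667
  k=3: (−1)^1·910.7360/(36)·0.2046^4·0.9788^4 = -0.040691
  k=4: (−1)^2·910.7360/(96)·0.2046^2·0.9788^6 = +0.349290
d^4_{-2,0}(2.7295) = +0.000667 -0.040691 +0.349290 = +0.309266
|D^4_{-2,0}|² = |d^4_{-2,0}(β)|² = (+0.309266)² = 0.095645 (the z-rotation phases have unit modulus)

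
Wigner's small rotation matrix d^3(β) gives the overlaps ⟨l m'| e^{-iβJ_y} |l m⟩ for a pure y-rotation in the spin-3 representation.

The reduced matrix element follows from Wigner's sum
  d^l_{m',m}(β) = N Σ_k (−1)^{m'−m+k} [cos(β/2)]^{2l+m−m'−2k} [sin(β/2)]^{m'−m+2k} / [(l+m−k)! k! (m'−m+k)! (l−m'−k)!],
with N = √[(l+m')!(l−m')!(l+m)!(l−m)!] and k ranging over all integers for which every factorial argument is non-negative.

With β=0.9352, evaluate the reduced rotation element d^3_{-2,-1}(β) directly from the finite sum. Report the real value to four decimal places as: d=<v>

d^3_{-2,-1}(β=0.9352) via Wigner's sum:
c=cos(0.9352/2)=0.892653, s=sin(0.9352/2)=0.450745; N=√[1·120·2·24]=75.894664
k: max(0,(-1)−(-2))=1 … min(3+(-1),3−(-2))=2
  k=1: (−1)^0·75.8947/(24)·0.8927^5·0.4507^1 = +0.807874
  k=2: (−1)^1·75.8947/(12)·0.8927^3·0.4507^3 = -0.411975
d^3_{-2,-1}(0.9352) = +0.807874 -0.411975 = +0.395899

d=0.3959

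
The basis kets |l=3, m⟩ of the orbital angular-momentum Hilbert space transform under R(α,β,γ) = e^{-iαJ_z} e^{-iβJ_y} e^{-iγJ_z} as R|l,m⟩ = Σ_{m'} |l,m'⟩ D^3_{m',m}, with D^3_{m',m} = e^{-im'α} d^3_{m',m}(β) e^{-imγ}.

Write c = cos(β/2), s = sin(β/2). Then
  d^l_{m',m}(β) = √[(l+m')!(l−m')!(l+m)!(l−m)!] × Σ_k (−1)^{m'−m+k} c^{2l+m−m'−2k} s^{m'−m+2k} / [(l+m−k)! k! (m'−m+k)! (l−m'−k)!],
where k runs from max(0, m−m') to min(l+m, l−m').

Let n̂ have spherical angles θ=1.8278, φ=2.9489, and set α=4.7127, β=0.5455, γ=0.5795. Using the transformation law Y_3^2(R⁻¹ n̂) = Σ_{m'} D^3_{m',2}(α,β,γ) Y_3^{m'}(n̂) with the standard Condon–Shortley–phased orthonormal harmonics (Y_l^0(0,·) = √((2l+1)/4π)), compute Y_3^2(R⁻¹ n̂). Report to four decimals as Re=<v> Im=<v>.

Need the full column D^3_{m',2} for m'=−3..3 at α=4.7127, β=0.5455, γ=0.5795.
cos(β/2)=0.963034, sin(β/2)=0.269381
d^3_{-3,2}: single k=5 term ⇒ +0.003346;  D = +0.003065+0.001342i
d^3_{-2,2}: k∈[4..5] ⇒ +0.024419 -0.000382 = +0.024036;  D = -0.009634+0.022021i
d^3_{-1,2}: k∈[3..4] ⇒ +0.110422 -0.004320 = +0.106102;  D = -0.097219-0.042498i
d^3_{0,2}: k∈[2..3] ⇒ +0.341869 -0.026749 = +0.315120;  D = +0.126129-0.288777i
d^3_{1,2}: k∈[1..2] ⇒ +0.705625 -0.110422 = +0.595204;  D = +0.545521+0.238064i
d^3_{2,2}: k∈[0..1] ⇒ +0.797717 -0.312082 = +0.485635;  D = -0.194101+0.445158i
d^3_{3,2}: single k=0 term ⇒ -0.546575;  D = +0.501087+0.218303i
Y_3^{m'}(θ=1.8278,φ=2.9489) and Σ D·Y over m':
  (+0.0031+0.0013i)·(-0.3161-0.2062i)  (-0.0096+0.0220i)·(-0.2252-0.0913i)  (-0.0972-0.0425i)·(+0.2077+0.0405i)  (+0.1261-0.2888i)·(+0.2539+0.0000i)  (+0.5455+0.2381i)·(-0.2077+0.0405i)  (-0.1941+0.4452i)·(-0.2252+0.0913i)  (+0.5011+0.2183i)·(+0.3161-0.2062i)
Y_3^2(R⁻¹ n̂) = +0.100579-0.270864i

Re=0.1006 Im=-0.2709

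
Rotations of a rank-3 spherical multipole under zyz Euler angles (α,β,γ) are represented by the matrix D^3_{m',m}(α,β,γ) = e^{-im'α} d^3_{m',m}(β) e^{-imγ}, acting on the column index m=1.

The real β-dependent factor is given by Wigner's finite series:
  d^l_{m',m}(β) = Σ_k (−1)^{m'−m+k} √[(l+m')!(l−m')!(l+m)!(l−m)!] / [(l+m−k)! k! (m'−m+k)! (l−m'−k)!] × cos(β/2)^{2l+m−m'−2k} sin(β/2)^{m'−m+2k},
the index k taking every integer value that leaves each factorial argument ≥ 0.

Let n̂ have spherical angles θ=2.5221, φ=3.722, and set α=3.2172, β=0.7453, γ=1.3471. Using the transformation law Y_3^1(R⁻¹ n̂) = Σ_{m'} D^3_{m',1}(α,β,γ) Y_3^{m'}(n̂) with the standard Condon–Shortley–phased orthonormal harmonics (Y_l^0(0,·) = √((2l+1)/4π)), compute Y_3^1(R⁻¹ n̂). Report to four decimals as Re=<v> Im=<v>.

Need the full column D^3_{m',1} for m'=−3..3 at α=3.2172, β=0.7453, γ=1.3471.
cos(β/2)=0.931366, sin(β/2)=0.364085
d^3_{-3,1}: single k=4 term ⇒ +0.059033;  D = -0.025705+0.053143i
d^3_{-2,1}: k∈[3..4] ⇒ +0.246603 -0.018842 = +0.227761;  D = +0.083404-0.211941i
d^3_{-1,1}: k∈[2..4] ⇒ +0.598463 -0.121939 +0.002329 = +0.478854;  D = -0.141192+0.457565i
d^3_{0,1}: k∈[1..3] ⇒ +0.883883 -0.405210 +0.020641 = +0.499313;  D = +0.110765-0.486872i
d^3_{1,1}: k∈[0..2] ⇒ +0.652712 -0.797951 +0.091454 = -0.053785;  D = +0.007936-0.053196i
d^3_{2,1}: k∈[0..1] ⇒ -0.806871 +0.246603 = -0.560268;  D = -0.040574+0.558797i
d^3_{3,1}: single k=0 term ⇒ +0.386306;  D = +0.001207+0.386305i
Y_3^{m'}(θ=2.5221,φ=3.722) and Σ D·Y over m':
  (-0.0257+0.0531i)·(+0.0139+0.0805i)  (+0.0834-0.2119i)·(-0.1118+0.2573i)  (-0.1412+0.4576i)·(-0.3632+0.2381i)  (+0.1108-0.4869i)·(-0.0955+0.0000i)  (+0.0079-0.0532i)·(+0.3632+0.2381i)  (-0.0406+0.5588i)·(-0.1118-0.2573i)  (+0.0012+0.3863i)·(-0.0139+0.0805i)
Y_3^1(R⁻¹ n̂) = +0.105031-0.184193i

Re=0.1050 Im=-0.1842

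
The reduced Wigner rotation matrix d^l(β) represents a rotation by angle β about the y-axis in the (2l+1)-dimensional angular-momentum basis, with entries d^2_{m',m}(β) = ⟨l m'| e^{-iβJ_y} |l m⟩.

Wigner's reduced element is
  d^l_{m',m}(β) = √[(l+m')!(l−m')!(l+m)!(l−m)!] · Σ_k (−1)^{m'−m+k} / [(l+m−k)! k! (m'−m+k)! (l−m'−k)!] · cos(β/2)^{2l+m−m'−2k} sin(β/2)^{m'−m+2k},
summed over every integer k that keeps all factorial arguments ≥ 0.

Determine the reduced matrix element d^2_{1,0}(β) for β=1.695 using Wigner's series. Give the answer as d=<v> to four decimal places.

d^2_{1,0}(β=1.695) via Wigner's sum:
Half-angle: c=0.661859, s=0.749628. N=√(6·1·2·2)=4.898979
k∈{0,1} keeps every argument non-negative
  k=0: (−1)^1·4.8990/(2)·0.6619^3·0.7496^1 = -0.532376
  k=1: (−1)^2·4.8990/(2)·0.6619^1·0.7496^3 = +0.682934
d^2_{1,0}(1.695) = -0.532376 +0.682934 = +0.150558

d=0.1506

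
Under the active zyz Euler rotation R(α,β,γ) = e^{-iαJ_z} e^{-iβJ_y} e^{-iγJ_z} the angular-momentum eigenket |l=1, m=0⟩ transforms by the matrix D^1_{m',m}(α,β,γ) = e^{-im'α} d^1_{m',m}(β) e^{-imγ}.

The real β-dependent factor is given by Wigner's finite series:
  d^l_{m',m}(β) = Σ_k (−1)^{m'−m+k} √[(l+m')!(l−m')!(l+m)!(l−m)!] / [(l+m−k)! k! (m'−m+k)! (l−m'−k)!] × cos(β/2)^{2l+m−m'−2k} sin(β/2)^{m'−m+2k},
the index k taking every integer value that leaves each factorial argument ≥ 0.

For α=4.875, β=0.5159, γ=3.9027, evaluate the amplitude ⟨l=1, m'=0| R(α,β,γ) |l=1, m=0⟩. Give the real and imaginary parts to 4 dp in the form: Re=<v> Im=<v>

First d^1_{0,0}(β=0.5159), then the phase factors e^{-i(0)α} and e^{-i(0)γ}:
c=cos(0.5159/2)=0.966915, s=sin(0.5159/2)=0.255099; N=√[1·1·1·1]=1.000000
Admissible k: 0..1 (factorial args all ≥0)
  k=0: (−1)^0·1.0000/(1)·0.9669^2·0.2551^0 = +0.934925
  k=1: (−1)^1·1.0000/(1)·0.9669^0·0.2551^2 = -0.065075
d^1_{0,0}(0.5159) = +0.934925 -0.065075 = +0.869849
Phases: e^{-i·(0)·4.875}=+1.000000+0.000000i, e^{-i·(0)·3.9027}=+1.000000+0.000000i ⇒ D=+0.869849+0.000000i

Re=0.8698 Im=0.0000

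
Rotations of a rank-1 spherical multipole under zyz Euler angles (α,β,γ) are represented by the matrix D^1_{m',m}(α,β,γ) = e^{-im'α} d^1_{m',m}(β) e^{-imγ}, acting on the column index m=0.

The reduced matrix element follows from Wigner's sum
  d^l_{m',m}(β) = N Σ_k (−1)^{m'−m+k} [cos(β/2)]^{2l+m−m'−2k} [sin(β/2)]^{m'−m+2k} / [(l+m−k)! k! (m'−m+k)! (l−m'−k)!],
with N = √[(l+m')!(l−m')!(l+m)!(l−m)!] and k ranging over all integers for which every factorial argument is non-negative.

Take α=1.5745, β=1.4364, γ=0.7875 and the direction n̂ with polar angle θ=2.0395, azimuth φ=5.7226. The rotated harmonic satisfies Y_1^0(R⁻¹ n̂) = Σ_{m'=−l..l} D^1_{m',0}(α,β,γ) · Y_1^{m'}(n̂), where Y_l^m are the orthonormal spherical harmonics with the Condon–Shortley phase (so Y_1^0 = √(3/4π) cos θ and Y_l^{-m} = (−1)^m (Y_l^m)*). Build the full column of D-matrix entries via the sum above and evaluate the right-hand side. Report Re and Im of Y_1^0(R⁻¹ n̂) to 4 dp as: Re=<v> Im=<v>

Need the full column D^1_{m',0} for m'=−1..1 at α=1.5745, β=1.4364, γ=0.7875.
cos(β/2)=0.752991, sin(β/2)=0.658030
d^1_{-1,0}: single k=1 term ⇒ +0.700730;  D = -0.002595+0.700726i
d^1_{0,0}: k∈[0..1] ⇒ +0.566996 -0.433004 = +0.133992;  D = +0.133992+0.000000i
d^1_{1,0}: single k=0 term ⇒ -0.700730;  D = +0.002595+0.700726i
Y_1^{m'}(θ=2.0395,φ=5.7226) and Σ D·Y over m':
  (-0.0026+0.7007i)·(+0.2611+0.1639i)  (+0.1340+0.0000i)·(-0.2207+0.0000i)  (+0.0026+0.7007i)·(-0.2611+0.1639i)
Y_1^0(R⁻¹ n̂) = -0.260603+0.000000i

Re=-0.2606 Im=0.0000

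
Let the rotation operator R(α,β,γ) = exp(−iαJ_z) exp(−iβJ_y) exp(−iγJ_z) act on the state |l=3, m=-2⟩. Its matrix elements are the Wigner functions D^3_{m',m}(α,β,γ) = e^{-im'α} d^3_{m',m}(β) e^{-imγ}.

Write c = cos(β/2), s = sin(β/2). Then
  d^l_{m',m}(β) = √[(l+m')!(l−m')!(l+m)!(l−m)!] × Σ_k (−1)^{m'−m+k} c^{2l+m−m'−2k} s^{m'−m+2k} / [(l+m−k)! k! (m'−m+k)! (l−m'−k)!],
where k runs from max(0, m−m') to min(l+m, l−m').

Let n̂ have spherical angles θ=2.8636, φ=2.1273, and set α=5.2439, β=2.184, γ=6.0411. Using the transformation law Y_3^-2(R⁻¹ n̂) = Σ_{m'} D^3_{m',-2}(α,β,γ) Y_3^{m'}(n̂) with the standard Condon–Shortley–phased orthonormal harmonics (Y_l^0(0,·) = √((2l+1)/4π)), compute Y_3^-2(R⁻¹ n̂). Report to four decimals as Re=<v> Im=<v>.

Need the full column D^3_{m',-2} for m'=−3..3 at α=5.2439, β=2.184, γ=6.0411.
cos(β/2)=0.460711, sin(β/2)=0.887550
d^3_{-3,-2}: single k=1 term ⇒ +0.045124;  D = -0.040425+0.020050i
d^3_{-2,-2}: k∈[0..1] ⇒ +0.009563 -0.177448 = -0.167885;  D = +0.140535+0.091844i
d^3_{-1,-2}: k∈[0..1] ⇒ -0.058255 +0.432409 = +0.374154;  D = +0.017706-0.373735i
d^3_{0,-2}: k∈[0..1] ⇒ +0.194384 -0.721422 = -0.527038;  D = -0.466461+0.245323i
d^3_{1,-2}: k∈[0..1] ⇒ -0.432409 +0.802404 = +0.369995;  D = +0.314437+0.195002i
d^3_{2,-2}: k∈[0..1] ⇒ +0.658566 -0.488829 = +0.169736;  D = -0.004006+0.169689i
d^3_{3,-2}: single k=0 term ⇒ -0.621540;  D = +0.543079-0.302286i
Y_3^{m'}(θ=2.8636,φ=2.1273) and Σ D·Y over m':
  (-0.0404+0.0201i)·(+0.0086-0.0008i)  (+0.1405+0.0918i)·(+0.0327-0.0664i)  (+0.0177-0.3737i)·(-0.1697-0.2729i)  (-0.4665+0.2453i)·(-0.5826+0.0000i)  (+0.3144+0.1950i)·(+0.1697-0.2729i)  (-0.0040+0.1697i)·(+0.0327+0.0664i)  (+0.5431-0.3023i)·(-0.0086-0.0008i)
Y_3^-2(R⁻¹ n̂) = +0.267399-0.135710i

Re=0.2674 Im=-0.1357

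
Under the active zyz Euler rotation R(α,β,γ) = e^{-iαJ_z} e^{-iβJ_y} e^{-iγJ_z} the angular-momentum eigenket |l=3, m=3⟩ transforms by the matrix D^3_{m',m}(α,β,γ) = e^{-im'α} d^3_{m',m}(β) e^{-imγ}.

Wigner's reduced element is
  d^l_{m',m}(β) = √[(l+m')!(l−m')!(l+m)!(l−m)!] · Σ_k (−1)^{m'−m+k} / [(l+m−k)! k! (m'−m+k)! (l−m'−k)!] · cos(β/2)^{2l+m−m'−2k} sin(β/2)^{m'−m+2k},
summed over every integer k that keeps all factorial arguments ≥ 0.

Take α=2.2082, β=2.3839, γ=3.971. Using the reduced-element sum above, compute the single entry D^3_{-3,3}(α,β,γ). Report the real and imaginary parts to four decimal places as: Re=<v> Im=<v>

Split into d^3_{-3,3}(β=2.3839) × two z-phases.
c=cos(2.3839/2)=0.369849, s=sin(2.3839/2)=0.929092; N=√[1·720·720·1]=720.000000
Admissible k: 6..6 (factorial args all ≥0)
  k=6: (−1)^0·720.0000/(720)·0.3698^0·0.9291^6 = +0.643209
d^3_{-3,3}(2.3839) = +0.643209
D = (+0.942282+0.334820i)·(+0.643209)·(+0.794039+0.607866i) = +0.350345+0.539422i

Re=0.3503 Im=0.5394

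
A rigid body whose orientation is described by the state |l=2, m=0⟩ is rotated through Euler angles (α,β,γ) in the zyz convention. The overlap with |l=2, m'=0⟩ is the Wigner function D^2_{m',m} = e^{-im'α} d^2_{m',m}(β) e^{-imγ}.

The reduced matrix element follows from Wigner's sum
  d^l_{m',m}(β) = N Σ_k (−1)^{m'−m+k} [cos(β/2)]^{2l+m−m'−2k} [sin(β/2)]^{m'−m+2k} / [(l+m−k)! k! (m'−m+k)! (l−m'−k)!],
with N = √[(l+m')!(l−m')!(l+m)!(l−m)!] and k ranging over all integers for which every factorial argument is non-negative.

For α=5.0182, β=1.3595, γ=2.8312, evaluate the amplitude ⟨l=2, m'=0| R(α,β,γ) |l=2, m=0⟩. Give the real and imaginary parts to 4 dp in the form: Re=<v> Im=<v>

Re=-0.4340 Im=0.0000

Split into d^2_{0,0}(β=1.3595) × two z-phases.
Half-angle: c=0.777730, s=0.628599. N=√(2·2·2·2)=4.000000
k∈{0,1,2} keeps every argument non-negative
  k=0: (−1)^0·4.0000/(4)·0.7777^4·0.6286^0 = +0.365860
  k=1: (−1)^1·4.0000/(1)·0.7777^2·0.6286^2 = -0.956014
  k=2: (−1)^2·4.0000/(4)·0.7777^0·0.6286^4 = +0.156133
d^2_{0,0}(1.3595) = +0.365860 -0.956014 +0.156133 = -0.434022
Phases: e^{-i·(0)·5.0182}=+1.000000+0.000000i, e^{-i·(0)·2.8312}=+1.000000+0.000000i ⇒ D=-0.434022+0.000000i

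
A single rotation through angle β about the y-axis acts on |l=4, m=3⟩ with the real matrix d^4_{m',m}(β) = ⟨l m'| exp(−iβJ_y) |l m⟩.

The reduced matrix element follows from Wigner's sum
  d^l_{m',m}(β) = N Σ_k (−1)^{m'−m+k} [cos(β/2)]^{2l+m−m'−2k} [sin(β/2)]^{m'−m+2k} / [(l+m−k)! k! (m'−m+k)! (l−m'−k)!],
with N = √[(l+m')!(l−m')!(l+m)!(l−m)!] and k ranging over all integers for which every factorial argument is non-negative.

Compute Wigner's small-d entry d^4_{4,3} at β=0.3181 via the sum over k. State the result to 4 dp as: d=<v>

d=-0.4099

d^4_{4,3}(β=0.3181) via Wigner's sum:
Half-angle: c=0.987378, s=0.158380. N=√(40320·1·5040·1)=14255.272709
k: max(0,(3)−(4))=0 … min(4+(3),4−(4))=0
  k=0: (−1)^1·14255.2727/(5040)·0.9874^7·0.1584^1 = -0.409856
d^4_{4,3}(0.3181) = -0.409856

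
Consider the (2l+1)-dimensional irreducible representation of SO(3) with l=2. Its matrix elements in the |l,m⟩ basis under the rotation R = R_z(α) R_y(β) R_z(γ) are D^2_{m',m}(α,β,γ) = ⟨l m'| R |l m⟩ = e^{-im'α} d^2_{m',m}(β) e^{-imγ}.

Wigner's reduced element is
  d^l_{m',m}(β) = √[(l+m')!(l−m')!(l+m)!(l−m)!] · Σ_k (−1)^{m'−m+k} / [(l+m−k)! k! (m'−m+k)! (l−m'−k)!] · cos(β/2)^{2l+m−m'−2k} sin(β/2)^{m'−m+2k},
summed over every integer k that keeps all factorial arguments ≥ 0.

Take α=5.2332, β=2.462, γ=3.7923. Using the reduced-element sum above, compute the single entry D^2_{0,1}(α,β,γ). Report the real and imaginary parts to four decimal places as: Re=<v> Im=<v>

Re=0.4764 Im=-0.3627

Split into d^2_{0,1}(β=2.462) × two z-phases.
c=cos(2.462/2)=0.333295, s=sin(2.462/2)=0.942823; N=√[2·2·6·1]=4.898979
k∈{1,2} keeps every argument non-negative
  k=1: (−1)^0·4.8990/(2)·0.3333^3·0.9428^1 = +0.085505
  k=2: (−1)^1·4.8990/(2)·0.3333^1·0.9428^3 = -0.684218
d^2_{0,1}(2.462) = +0.085505 -0.684218 = -0.598713
D = (+1.000000+0.000000i)·(-0.598713)·(-0.795656+0.605749i) = +0.476369-0.362670i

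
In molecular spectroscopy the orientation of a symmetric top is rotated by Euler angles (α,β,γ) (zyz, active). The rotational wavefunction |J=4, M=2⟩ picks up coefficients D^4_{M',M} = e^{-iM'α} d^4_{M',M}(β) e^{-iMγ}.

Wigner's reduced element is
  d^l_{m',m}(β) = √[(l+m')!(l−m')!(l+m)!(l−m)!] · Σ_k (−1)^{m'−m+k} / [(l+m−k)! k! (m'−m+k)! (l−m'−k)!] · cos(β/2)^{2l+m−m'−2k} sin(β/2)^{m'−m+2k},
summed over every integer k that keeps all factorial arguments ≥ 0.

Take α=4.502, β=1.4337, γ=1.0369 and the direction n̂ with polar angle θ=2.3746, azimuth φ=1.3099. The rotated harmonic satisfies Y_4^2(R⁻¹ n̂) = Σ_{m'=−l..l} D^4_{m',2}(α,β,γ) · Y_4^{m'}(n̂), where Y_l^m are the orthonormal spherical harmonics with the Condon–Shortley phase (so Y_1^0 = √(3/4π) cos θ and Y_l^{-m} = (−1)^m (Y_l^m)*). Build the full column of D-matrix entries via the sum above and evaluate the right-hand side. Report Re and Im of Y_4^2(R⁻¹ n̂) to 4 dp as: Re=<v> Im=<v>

Need the full column D^4_{m',2} for m'=−4..4 at α=4.502, β=1.4337, γ=1.0369.
cos(β/2)=0.753879, sin(β/2)=0.657013
d^4_{-4,2}: single k=6 term ⇒ +0.241895;  D = -0.235731-0.054260i
d^4_{-3,2}: k∈[5..6] ⇒ +0.588791 -0.149068 = +0.439723;  D = +0.185952-0.398469i
d^4_{-2,2}: k∈[4..6] ⇒ +0.902806 -0.548566 +0.034721 = +0.388961;  D = +0.310347+0.234468i
d^4_{-1,2}: k∈[3..5] ⇒ +0.976665 -1.112710 +0.169027 = +0.032983;  D = -0.024940+0.021584i
d^4_{0,2}: k∈[2..4] ⇒ +0.751761 -1.522626 +0.433680 = -0.337185;  D = +0.162543+0.295421i
d^4_{1,2}: k∈[1..3] ⇒ +0.385764 -1.464998 +0.741806 = -0.337427;  D = -0.323084+0.097333i
d^4_{2,2}: k∈[0..2] ⇒ +0.104331 -0.950910 +0.902806 = +0.056227;  D = +0.004618+0.056037i
d^4_{3,2}: k∈[0..1] ⇒ -0.340212 +0.775204 = +0.434992;  D = -0.431424-0.055597i
d^4_{4,2}: single k=0 term ⇒ +0.419312;  D = +0.139263-0.395510i
Y_4^{m'}(θ=2.3746,φ=1.3099) and Σ D·Y over m':
  (-0.2357-0.0543i)·(+0.0516+0.0887i)  (+0.1860-0.3985i)·(+0.2124-0.2136i)  (+0.3103+0.2345i)·(-0.3672-0.2111i)  (-0.0249+0.0216i)·(-0.0383+0.1436i)  (+0.1625+0.2954i)·(-0.3328+0.0000i)  (-0.3231+0.0973i)·(+0.0383+0.1436i)  (+0.0046+0.0560i)·(-0.3672+0.2111i)  (-0.4314-0.0556i)·(-0.2124-0.2136i)  (+0.1393-0.3955i)·(+0.0516-0.0887i)
Y_4^2(R⁻¹ n̂) = -0.161670-0.393489i

Re=-0.1617 Im=-0.3935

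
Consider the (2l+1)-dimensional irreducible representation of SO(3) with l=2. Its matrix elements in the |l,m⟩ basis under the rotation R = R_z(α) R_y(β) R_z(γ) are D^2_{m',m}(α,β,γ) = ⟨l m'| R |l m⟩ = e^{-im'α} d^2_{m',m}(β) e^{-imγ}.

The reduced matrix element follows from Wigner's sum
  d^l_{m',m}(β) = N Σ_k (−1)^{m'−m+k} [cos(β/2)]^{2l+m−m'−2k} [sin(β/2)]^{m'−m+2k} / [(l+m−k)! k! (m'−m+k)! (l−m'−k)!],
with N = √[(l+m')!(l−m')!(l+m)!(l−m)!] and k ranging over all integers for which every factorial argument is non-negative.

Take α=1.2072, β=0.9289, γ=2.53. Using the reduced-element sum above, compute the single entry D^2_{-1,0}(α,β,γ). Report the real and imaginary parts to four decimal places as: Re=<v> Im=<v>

Re=0.2089 Im=0.5489

Split into d^2_{-1,0}(β=0.9289) × two z-phases.
Half-angle: c=0.894068, s=0.447931. N=√(1·6·2·2)=4.898979
The bounds max(0,m−m')=1 and min(l+m,l−m')=2 give 2 terms
  k=1: (−1)^0·4.8990/(2)·0.8941^3·0.4479^1 = +0.784149
  k=2: (−1)^1·4.8990/(2)·0.8941^1·0.4479^3 = -0.196825
d^2_{-1,0}(0.9289) = +0.784149 -0.196825 = +0.587324
Attach z-rotation phases: D = e^{-i(-1)(1.2072)}·(+0.587324)·e^{-i(0)(2.53)} = +0.208875+0.548927i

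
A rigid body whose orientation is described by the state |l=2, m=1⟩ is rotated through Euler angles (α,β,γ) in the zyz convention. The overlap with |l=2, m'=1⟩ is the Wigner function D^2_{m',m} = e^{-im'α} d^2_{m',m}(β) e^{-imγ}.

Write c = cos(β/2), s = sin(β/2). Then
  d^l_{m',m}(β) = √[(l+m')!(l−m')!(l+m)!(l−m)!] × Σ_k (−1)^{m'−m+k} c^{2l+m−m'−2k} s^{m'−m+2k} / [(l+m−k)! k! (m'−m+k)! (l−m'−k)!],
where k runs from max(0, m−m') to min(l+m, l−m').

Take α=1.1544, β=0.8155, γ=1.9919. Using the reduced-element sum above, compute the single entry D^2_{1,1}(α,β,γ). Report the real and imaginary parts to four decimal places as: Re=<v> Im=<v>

First d^2_{1,1}(β=0.8155), then the phase factors e^{-i(1)α} and e^{-i(1)γ}:
With c≡cos(β/2)=0.918015 and s≡sin(β/2)=0.396545, N=[6·1·6·1]^{1/2}=6.000000
The bounds max(0,m−m')=0 and min(l+m,l−m')=1 give 2 terms
  k=0: (−1)^0·6.0000/(6)·0.9180^4·0.3965^0 = +0.710231
  k=1: (−1)^1·6.0000/(2)·0.9180^2·0.3965^2 = -0.397563
d^2_{1,1}(0.8155) = +0.710231 -0.397563 = +0.312669
D = (+0.404467-0.914552i)·(+0.312669)·(-0.408768-0.912638i) = -0.312665+0.001472i

Re=-0.3127 Im=0.0015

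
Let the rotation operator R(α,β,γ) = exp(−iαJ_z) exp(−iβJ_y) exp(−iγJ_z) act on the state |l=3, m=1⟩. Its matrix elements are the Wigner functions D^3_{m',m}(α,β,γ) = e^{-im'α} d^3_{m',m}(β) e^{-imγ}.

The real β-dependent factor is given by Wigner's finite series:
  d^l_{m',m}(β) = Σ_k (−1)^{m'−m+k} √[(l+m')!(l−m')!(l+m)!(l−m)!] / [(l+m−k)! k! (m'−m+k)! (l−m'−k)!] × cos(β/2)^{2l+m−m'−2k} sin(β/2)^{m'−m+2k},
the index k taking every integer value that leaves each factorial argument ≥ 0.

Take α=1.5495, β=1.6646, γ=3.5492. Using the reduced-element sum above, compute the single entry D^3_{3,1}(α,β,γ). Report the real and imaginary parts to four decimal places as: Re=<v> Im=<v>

Re=-0.1466 Im=-0.4095

D^3_{3,1}(1.5495,1.6646,3.5492) = e^{-i·3·1.5495}·d^3_{3,1}(1.6646)·e^{-i·1·3.5492}. Compute d first:
c=cos(1.6646/2)=0.673177, s=sin(1.6646/2)=0.739482; N=√[720·1·24·2]=185.903201
k: max(0,(1)−(3))=0 … min(3+(1),3−(3))=0
  k=0: (−1)^2·185.9032/(48)·0.6732^4·0.7395^2 = +0.434927
d^3_{3,1}(1.6646) = +0.434927
Phases: e^{-i·(3)·1.5495}=-0.063846+0.997960i, e^{-i·(1)·3.5492}=-0.918072+0.396414i ⇒ D=-0.146566-0.409488i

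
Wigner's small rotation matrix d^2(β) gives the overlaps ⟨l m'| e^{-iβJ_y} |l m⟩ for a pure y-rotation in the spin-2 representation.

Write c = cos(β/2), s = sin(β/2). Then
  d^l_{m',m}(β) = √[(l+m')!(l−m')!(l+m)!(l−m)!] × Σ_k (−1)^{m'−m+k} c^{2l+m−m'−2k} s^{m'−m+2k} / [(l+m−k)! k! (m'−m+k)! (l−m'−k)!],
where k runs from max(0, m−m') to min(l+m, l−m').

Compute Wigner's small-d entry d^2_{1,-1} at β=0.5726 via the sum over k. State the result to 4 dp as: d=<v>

d=0.2138

d^2_{1,-1}(β=0.5726) via Wigner's sum:
c=cos(0.5726/2)=0.959295, s=sin(0.5726/2)=0.282405; N=√[6·1·1·6]=6.000000
k: max(0,(-1)−(1))=0 … min(2+(-1),2−(1))=1
  k=0: (−1)^2·6.0000/(2)·0.9593^2·0.2824^2 = +0.220176
  k=1: (−1)^3·6.0000/(6)·0.9593^0·0.2824^4 = -0.006360
d^2_{1,-1}(0.5726) = +0.220176 -0.006360 = +0.213816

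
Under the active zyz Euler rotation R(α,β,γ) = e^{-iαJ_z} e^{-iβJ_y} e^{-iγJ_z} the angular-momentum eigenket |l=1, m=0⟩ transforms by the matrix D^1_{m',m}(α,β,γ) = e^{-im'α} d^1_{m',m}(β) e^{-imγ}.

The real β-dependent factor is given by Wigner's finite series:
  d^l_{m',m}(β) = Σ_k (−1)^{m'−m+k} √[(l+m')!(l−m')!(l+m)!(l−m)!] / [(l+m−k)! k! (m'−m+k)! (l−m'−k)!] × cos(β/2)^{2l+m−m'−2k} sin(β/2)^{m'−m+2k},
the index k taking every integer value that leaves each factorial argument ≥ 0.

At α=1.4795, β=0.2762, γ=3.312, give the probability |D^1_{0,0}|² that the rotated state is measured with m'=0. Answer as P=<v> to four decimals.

First d^1_{0,0}(β=0.2762), then the phase factors e^{-i(0)α} and e^{-i(0)γ}:
With c≡cos(β/2)=0.990479 and s≡sin(β/2)=0.137661, N=[1·1·1·1]^{1/2}=1.000000
k: max(0,(0)−(0))=0 … min(1+(0),1−(0))=1
  k=0: (−1)^0·1.0000/(1)·0.9905^2·0.1377^0 = +0.981049
  k=1: (−1)^1·1.0000/(1)·0.9905^0·0.1377^2 = -0.018951
d^1_{0,0}(0.2762) = +0.981049 -0.018951 = +0.962099
|D^1_{0,0}|² = |d^1_{0,0}(β)|² = (+0.962099)² = 0.925634 (the z-rotation phases have unit modulus)

P=0.9256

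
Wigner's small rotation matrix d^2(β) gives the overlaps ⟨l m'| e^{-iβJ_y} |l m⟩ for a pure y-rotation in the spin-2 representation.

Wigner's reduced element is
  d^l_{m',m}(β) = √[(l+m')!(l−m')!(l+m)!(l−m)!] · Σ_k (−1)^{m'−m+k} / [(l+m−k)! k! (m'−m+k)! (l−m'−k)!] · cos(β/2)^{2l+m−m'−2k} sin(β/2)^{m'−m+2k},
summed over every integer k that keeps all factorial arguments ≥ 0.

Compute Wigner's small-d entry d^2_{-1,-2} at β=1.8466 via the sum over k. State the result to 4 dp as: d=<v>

d=-0.3501

d^2_{-1,-2}(β=1.8466) via Wigner's sum:
With c≡cos(β/2)=0.603191 and s≡sin(β/2)=0.797596, N=[1·6·1·24]^{1/2}=12.000000
Admissible k: 0..0 (factorial args all ≥0)
  k=0: (−1)^1·12.0000/(6)·0.6032^3·0.7976^1 = -0.350089
d^2_{-1,-2}(1.8466) = -0.350089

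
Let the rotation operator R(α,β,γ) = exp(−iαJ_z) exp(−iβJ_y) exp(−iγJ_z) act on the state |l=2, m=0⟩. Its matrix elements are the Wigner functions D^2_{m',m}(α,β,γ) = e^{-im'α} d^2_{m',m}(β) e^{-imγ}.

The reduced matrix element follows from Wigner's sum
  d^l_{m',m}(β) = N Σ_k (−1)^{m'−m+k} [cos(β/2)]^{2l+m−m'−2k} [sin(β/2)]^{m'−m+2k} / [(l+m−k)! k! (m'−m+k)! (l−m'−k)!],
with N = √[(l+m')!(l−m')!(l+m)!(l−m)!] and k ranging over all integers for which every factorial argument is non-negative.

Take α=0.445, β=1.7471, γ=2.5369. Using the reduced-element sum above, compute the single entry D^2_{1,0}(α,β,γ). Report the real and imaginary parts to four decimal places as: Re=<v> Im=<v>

Split into d^2_{1,0}(β=1.7471) × two z-phases.
c=cos(1.7471/2)=0.642109, s=sin(1.7471/2)=0.766613; N=√[6·1·2·2]=4.898979
Admissible k: 0..1 (factorial args all ≥0)
  k=0: (−1)^1·4.8990/(2)·0.6421^3·0.7666^1 = -0.497140
  k=1: (−1)^2·4.8990/(2)·0.6421^1·0.7666^3 = +0.708620
d^2_{1,0}(1.7471) = -0.497140 +0.708620 = +0.211480
D = (+0.902611-0.430458i)·(+0.211480)·(+1.000000+0.000000i) = +0.190884-0.091033i

Re=0.1909 Im=-0.0910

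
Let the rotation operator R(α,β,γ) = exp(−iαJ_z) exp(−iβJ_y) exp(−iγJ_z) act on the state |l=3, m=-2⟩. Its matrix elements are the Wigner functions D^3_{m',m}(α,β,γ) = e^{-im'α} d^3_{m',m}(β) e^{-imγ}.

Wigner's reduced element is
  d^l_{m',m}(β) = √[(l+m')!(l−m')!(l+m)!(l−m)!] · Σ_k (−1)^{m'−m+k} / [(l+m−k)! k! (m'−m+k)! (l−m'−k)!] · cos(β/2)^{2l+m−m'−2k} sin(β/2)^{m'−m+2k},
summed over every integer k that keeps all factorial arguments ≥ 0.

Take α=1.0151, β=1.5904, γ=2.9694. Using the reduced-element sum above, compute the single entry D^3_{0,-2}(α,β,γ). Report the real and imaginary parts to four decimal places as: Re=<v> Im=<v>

Re=-0.0253 Im=0.0091

First d^3_{0,-2}(β=1.5904), then the phase factors e^{-i(0)α} and e^{-i(-2)γ}:
Half-angle: c=0.700142, s=0.714004. N=√(6·6·1·120)=65.726707
k∈{0,1} keeps every argument non-negative
  k=0: (−1)^2·65.7267/(12)·0.7001^4·0.7140^2 = +0.670974
  k=1: (−1)^3·65.7267/(12)·0.7001^2·0.7140^4 = -0.697806
d^3_{0,-2}(1.5904) = +0.670974 -0.697806 = -0.026831
D = (+1.000000+0.000000i)·(-0.026831)·(+0.941283-0.337618i) = -0.025256+0.009059i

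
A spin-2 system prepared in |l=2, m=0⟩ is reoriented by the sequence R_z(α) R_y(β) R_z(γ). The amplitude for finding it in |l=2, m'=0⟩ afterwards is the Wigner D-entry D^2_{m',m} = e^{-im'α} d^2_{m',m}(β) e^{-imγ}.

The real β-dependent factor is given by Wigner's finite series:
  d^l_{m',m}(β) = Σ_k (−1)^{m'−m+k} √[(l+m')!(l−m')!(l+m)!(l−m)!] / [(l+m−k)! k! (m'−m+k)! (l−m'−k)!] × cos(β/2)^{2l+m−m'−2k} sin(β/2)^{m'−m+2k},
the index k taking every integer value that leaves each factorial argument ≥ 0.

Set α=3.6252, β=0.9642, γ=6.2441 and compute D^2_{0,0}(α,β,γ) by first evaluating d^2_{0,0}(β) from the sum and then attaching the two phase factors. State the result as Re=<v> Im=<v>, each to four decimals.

Re=-0.0125 Im=0.0000

Split into d^2_{0,0}(β=0.9642) × two z-phases.
With c≡cos(β/2)=0.886023 and s≡sin(β/2)=0.463641, N=[2·2·2·2]^{1/2}=4.000000
k: max(0,(0)−(0))=0 … min(2+(0),2−(0))=2
  k=0: (−1)^0·4.0000/(4)·0.8860^4·0.4636^0 = +0.616283
  k=1: (−1)^1·4.0000/(1)·0.8860^2·0.4636^2 = -0.675015
  k=2: (−1)^2·4.0000/(4)·0.8860^0·0.4636^4 = +0.046209
d^2_{0,0}(0.9642) = +0.616283 -0.675015 +0.046209 = -0.012523
Phases: e^{-i·(0)·3.6252}=+1.000000+0.000000i, e^{-i·(0)·6.2441}=+1.000000+0.000000i ⇒ D=-0.012523+0.000000i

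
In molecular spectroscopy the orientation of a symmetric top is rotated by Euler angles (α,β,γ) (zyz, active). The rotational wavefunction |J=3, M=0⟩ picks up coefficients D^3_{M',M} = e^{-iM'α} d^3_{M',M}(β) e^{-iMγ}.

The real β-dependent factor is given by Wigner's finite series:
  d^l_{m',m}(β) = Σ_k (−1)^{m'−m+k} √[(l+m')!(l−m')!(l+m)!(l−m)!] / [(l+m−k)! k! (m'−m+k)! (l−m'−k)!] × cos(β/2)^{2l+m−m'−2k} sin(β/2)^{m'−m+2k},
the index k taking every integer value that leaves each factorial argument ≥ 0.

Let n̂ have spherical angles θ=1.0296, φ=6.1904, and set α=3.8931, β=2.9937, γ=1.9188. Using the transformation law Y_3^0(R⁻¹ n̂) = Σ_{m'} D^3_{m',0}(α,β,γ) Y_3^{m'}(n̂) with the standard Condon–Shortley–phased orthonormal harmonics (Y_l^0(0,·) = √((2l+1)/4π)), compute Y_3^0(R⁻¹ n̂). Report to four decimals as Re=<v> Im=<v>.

Need the full column D^3_{m',0} for m'=−3..3 at α=3.8931, β=2.9937, γ=1.9188.
cos(β/2)=0.073879, sin(β/2)=0.997267
d^3_{-3,0}: single k=3 term ⇒ +0.001789;  D = +0.001130-0.001387i
d^3_{-2,0}: k∈[2..3] ⇒ +0.000162 -0.029570 = -0.029408;  D = -0.001992-0.029340i
d^3_{-1,0}: k∈[1..3] ⇒ +0.000008 -0.004156 +0.252446 = +0.248298;  D = -0.181421-0.169523i
d^3_{0,0}: k∈[0..3] ⇒ +0.000000 -0.000267 +0.048588 -0.983715 = -0.935393;  D = -0.935393+0.000000i
d^3_{1,0}: k∈[0..2] ⇒ -0.000008 +0.004156 -0.252446 = -0.248298;  D = +0.181421-0.169523i
d^3_{2,0}: k∈[0..1] ⇒ +0.000162 -0.029570 = -0.029408;  D = -0.001992+0.029340i
d^3_{3,0}: single k=0 term ⇒ -0.001789;  D = -0.001130-0.001387i
Y_3^{m'}(θ=1.0296,φ=6.1904) and Σ D·Y over m':
  (+0.0011-0.0014i)·(+0.2526+0.0722i)  (-0.0020-0.0293i)·(+0.3801+0.0714i)  (-0.1814-0.1695i)·(+0.0902+0.0084i)  (-0.9354+0.0000i)·(-0.3216+0.0000i)  (+0.1814-0.1695i)·(-0.0902+0.0084i)  (-0.0020+0.0293i)·(+0.3801-0.0714i)  (-0.0011-0.0014i)·(-0.2526+0.0722i)
Y_3^0(R⁻¹ n̂) = +0.274425-0.000000i

Re=0.2744 Im=0.0000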